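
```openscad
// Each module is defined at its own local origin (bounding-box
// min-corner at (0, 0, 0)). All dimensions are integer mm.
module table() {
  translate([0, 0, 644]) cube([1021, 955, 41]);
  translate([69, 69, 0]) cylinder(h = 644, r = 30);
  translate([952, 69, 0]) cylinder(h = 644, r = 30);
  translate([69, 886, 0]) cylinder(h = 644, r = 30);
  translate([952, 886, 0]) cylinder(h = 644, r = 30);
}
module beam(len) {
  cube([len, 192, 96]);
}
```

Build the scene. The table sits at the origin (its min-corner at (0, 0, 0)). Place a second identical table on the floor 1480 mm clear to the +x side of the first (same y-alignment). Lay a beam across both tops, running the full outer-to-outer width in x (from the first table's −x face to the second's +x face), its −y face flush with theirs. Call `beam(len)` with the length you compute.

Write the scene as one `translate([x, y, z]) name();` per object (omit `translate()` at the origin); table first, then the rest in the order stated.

table();
translate([2501, 0, 0]) table();
translate([0, 0, 685]) beam(3522);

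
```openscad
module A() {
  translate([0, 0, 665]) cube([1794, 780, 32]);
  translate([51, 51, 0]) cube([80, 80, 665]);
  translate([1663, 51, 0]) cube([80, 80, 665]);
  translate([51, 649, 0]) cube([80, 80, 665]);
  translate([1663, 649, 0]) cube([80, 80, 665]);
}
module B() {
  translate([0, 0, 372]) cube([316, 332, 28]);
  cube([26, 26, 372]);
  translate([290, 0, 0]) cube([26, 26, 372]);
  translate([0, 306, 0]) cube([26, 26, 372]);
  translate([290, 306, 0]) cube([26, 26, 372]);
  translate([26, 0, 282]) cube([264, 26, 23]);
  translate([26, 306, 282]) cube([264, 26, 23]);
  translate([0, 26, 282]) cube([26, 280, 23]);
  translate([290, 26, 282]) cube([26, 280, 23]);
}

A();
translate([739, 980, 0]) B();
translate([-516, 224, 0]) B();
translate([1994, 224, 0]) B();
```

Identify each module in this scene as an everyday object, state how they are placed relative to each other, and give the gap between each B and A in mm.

Each stool's nearest face is 200 mm from the table's bounding box.

A is a table. B is a stool. Three stools sit around the table at the +y, −x, +x sides. The gap between each stool and the table is 200 mm.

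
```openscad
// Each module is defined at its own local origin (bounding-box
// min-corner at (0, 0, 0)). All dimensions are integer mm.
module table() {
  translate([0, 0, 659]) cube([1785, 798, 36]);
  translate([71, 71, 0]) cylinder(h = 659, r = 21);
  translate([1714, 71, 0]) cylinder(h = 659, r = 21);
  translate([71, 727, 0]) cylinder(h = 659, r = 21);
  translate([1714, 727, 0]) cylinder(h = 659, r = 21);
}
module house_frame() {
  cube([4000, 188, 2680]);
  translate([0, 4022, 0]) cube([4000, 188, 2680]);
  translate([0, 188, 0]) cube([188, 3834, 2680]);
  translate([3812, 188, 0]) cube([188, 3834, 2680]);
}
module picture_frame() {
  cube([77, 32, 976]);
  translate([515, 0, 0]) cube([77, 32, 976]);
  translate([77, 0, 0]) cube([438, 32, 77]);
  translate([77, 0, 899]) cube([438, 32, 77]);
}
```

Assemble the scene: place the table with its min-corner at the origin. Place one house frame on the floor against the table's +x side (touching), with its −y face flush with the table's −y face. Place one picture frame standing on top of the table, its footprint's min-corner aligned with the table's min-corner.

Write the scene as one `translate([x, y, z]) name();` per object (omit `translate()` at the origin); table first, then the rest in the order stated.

table();
translate([1785, 0, 0]) house_frame();
translate([0, 0, 695]) picture_frame();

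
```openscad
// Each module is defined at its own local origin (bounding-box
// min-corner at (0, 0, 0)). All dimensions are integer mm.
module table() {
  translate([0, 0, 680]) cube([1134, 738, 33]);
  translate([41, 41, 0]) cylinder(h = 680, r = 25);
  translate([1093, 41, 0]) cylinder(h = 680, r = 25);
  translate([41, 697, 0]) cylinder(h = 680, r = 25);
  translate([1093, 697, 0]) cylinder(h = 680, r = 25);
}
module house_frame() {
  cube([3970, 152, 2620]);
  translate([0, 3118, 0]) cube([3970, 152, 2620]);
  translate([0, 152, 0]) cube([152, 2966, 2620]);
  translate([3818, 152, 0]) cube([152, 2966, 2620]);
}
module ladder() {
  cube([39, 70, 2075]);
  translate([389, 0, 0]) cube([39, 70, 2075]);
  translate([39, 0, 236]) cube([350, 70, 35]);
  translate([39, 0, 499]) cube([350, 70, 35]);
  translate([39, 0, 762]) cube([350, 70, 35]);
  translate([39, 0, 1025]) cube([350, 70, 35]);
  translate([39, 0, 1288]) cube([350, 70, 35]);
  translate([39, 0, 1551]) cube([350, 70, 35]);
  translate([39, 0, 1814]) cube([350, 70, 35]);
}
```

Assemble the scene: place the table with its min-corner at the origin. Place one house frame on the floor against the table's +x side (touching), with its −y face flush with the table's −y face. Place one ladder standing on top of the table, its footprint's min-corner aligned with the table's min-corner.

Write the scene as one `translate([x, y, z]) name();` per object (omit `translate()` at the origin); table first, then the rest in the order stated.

table();
translate([1134, 0, 0]) house_frame();
translate([0, 0, 713]) ladder();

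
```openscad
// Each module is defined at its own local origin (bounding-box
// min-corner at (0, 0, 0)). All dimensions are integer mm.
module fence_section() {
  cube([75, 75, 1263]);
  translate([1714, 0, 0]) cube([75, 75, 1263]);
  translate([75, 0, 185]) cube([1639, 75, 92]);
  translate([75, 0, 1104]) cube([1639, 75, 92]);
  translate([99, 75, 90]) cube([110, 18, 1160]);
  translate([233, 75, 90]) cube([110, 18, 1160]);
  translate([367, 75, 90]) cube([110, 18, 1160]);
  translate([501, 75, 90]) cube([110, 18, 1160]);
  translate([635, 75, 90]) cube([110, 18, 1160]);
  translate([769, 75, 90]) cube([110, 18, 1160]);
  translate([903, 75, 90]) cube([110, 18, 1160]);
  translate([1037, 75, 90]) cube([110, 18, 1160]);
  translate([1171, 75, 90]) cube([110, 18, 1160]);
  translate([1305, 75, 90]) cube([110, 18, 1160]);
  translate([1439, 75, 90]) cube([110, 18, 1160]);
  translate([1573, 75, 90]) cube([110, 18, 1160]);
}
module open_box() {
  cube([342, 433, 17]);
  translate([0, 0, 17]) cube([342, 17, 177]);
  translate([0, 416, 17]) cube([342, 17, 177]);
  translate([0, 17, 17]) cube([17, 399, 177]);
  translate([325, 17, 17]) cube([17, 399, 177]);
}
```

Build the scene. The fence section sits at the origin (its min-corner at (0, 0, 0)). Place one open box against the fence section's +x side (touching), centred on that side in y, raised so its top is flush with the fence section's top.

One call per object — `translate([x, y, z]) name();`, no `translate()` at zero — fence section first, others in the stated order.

fence_section();
translate([1789, -170, 1069]) open_box();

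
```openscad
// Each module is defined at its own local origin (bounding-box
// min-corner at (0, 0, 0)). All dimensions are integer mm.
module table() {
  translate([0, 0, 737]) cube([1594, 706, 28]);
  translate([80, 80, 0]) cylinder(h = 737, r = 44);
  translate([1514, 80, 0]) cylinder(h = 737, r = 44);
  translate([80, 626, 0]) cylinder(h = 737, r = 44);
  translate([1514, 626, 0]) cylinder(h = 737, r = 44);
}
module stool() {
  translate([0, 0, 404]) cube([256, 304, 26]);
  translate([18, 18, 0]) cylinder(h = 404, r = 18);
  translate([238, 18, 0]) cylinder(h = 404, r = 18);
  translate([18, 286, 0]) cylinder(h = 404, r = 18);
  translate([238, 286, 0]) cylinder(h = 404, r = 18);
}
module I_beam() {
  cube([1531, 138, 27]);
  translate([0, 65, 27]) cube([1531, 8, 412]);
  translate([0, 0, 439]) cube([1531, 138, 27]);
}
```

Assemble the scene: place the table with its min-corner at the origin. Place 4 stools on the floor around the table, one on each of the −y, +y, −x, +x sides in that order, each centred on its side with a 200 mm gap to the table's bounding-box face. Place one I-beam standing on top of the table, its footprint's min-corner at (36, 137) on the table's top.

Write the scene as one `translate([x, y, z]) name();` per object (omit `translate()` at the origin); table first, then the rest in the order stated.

table();
translate([669, -504, 0]) stool();
translate([669, 906, 0]) stool();
translate([-456, 201, 0]) stool();
translate([1794, 201, 0]) stool();
translate([36, 137, 765]) I_beam();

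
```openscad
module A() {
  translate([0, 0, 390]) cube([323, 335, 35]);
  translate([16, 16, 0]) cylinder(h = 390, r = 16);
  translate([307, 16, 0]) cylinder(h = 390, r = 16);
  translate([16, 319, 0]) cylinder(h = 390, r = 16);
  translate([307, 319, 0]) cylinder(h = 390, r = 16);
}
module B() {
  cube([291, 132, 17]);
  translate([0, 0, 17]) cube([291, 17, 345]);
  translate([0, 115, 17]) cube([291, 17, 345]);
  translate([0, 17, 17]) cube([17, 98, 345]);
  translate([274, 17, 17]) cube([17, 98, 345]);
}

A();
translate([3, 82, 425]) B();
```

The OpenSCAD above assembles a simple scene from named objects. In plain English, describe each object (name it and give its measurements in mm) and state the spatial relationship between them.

A is a four-legged stool. The seat is 323×335 mm, 35 mm thick, top at z = 425 mm. It stands on four round legs, each 32 mm in diameter, from z = 0 to the seat underside, each leg's axis is inset half a diameter from the nearest pair of seat edges (so the leg's bounding box is flush with the corner).

B is an open storage box with external size 291×132×362 mm and wall thickness 17 mm (the base is also 17 mm thick). The base covers the whole footprint; the four walls stand on the base, with the y-facing walls full-width and the x-facing walls fitting between their inner faces.

The open box is on top of the stool.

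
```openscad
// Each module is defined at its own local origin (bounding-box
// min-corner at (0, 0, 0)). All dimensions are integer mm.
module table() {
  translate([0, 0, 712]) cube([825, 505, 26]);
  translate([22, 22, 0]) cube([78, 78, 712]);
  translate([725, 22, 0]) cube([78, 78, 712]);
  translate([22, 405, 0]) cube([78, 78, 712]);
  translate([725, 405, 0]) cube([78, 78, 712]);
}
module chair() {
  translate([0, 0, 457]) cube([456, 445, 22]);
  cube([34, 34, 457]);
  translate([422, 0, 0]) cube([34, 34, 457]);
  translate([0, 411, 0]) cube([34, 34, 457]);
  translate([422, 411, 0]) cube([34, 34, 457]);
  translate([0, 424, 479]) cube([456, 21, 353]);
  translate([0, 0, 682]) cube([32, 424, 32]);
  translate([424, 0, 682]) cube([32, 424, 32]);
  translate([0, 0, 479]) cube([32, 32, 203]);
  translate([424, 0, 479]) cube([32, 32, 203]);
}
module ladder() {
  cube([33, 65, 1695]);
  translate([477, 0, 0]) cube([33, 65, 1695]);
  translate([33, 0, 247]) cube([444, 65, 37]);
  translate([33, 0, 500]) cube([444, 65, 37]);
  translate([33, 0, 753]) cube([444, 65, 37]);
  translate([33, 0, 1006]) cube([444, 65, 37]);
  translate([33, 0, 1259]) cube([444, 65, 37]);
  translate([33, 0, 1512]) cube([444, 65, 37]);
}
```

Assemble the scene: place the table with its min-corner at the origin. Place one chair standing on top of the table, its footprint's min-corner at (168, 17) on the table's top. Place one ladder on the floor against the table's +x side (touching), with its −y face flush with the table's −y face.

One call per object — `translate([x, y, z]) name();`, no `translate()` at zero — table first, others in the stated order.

table();
translate([168, 17, 738]) chair();
translate([825, 0, 0]) ladder();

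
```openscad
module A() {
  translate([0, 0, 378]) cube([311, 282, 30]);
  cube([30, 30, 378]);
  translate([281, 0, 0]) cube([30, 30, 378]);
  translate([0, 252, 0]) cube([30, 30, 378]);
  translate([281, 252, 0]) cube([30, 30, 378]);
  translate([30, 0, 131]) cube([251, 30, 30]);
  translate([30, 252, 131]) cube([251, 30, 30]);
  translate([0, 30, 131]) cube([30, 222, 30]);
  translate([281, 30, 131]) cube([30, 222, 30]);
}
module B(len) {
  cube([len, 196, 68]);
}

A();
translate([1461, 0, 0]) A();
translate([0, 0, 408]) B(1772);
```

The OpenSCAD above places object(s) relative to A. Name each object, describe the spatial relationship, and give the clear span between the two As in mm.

Second stool starts at x = 1461; first ends at x = 311; clear span = 1461 − 311 = 1150 mm.

A is a stool. B is a beam. A beam spans the tops of two stools. The clear span between the two stools is 1150 mm.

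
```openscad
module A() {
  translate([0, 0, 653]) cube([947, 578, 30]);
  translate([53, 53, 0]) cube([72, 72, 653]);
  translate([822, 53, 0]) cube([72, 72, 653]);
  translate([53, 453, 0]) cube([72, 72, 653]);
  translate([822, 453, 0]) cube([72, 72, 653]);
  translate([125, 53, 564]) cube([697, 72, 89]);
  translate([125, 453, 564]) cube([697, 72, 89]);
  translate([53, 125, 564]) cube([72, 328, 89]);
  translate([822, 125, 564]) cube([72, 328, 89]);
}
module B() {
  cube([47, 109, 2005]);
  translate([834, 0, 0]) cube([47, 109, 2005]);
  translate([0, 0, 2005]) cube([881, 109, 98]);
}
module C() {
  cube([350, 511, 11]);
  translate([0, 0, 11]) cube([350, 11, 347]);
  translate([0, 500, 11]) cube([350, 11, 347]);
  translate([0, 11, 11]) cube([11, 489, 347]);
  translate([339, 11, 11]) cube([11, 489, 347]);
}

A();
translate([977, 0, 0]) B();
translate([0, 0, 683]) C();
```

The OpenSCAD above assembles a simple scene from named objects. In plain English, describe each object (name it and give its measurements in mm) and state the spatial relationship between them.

A is a table with a 947×578 mm rectangular top, 30 mm thick, top surface at z = 683 mm, supported by four 72×72 mm square legs, each inset 53 mm from the nearest pair of top edges, running from the floor. Four apron rails, 72 mm thick and 89 mm tall, run between adjacent legs with their top edges flush with the underside of the top and their outer faces flush with the legs' outer faces.

B is a rectangular door frame: two vertical jambs of 47×109 mm section, 2005 mm tall, with a clear opening 787 mm wide between their inner faces. A header 98 mm tall and 109 mm deep lies on top of the jambs and spans the full outside width.

C is an open-topped rectangular box: outside dimensions 350×511×358 mm, with a uniform wall and base thickness of 11 mm. The base is a full 350×511 slab on the floor; four walls sit on top of the base. The front and back walls (the −y and +y sides) span the full width; the two side walls fit between them.

The door frame is on the floor beside the table on its +x side. The open box is on top of the table.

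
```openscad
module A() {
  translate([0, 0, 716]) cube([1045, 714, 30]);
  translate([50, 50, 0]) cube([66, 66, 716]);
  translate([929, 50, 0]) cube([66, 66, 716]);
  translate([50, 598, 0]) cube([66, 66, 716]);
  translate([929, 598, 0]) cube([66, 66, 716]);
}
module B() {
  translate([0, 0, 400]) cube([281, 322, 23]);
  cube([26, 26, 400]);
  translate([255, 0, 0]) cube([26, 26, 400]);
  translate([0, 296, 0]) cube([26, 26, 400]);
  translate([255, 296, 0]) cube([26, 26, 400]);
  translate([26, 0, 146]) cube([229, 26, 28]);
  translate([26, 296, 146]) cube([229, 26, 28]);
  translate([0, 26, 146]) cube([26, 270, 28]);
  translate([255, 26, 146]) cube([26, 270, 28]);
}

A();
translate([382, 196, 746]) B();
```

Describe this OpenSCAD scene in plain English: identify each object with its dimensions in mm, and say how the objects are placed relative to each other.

A is a table with a 1045×714 mm rectangular top, 30 mm thick, top surface at z = 746 mm, supported by four 66×66 mm square legs, each inset 50 mm from the nearest pair of top edges, running from the floor.

B is a four-legged stool. The seat is a 281×322×23 mm slab whose top surface is at z = 423 mm; four square legs, each 26×26 mm in cross-section, run from the floor (z = 0) to the underside of the seat, each flush with a corner of the seat. Four stretchers, 26 mm wide and 28 mm tall, connect adjacent legs with their undersides at z = 146 mm, each running between the inner faces of the legs it joins and aligned with the legs' outer faces on the other axis.

The stool is on top of the table, centred.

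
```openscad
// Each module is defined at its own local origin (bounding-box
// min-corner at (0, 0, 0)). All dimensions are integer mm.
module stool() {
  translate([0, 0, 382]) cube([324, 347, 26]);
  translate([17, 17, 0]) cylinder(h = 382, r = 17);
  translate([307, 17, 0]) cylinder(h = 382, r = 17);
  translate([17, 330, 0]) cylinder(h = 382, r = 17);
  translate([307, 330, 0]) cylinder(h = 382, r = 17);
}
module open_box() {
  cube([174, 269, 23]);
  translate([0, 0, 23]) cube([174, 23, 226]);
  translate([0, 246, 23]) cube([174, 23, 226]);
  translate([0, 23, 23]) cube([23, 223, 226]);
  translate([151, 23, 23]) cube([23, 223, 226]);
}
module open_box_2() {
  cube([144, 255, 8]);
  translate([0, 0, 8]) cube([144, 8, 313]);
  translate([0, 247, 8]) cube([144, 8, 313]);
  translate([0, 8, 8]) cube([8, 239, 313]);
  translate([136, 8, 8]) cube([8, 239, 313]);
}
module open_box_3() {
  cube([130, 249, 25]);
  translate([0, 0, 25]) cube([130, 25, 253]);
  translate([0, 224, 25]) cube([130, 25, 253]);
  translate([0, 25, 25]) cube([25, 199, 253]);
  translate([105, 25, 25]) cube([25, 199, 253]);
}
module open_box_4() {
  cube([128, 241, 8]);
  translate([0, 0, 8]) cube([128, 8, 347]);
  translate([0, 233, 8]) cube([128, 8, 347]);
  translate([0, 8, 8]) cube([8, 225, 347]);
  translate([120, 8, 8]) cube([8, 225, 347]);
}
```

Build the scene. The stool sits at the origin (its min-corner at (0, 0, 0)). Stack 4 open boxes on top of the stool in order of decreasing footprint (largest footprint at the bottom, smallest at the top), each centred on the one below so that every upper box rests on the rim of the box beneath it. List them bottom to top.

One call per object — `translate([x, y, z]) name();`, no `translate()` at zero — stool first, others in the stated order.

stool();
translate([75, 39, 408]) open_box();
translate([90, 46, 657]) open_box_2();
translate([97, 49, 978]) open_box_3();
translate([98, 53, 1256]) open_box_4();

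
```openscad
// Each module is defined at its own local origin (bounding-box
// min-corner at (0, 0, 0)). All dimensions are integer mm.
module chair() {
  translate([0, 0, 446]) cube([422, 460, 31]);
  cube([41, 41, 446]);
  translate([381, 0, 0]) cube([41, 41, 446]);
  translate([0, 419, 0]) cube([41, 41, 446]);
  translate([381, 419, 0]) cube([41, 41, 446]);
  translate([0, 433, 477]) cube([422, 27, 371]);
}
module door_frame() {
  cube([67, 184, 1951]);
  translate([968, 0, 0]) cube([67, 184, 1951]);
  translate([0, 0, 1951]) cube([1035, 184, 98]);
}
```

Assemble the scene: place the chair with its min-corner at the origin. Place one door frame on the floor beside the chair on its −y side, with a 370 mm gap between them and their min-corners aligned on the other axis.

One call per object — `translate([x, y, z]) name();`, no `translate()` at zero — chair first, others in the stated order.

chair();
translate([0, -554, 0]) door_frame();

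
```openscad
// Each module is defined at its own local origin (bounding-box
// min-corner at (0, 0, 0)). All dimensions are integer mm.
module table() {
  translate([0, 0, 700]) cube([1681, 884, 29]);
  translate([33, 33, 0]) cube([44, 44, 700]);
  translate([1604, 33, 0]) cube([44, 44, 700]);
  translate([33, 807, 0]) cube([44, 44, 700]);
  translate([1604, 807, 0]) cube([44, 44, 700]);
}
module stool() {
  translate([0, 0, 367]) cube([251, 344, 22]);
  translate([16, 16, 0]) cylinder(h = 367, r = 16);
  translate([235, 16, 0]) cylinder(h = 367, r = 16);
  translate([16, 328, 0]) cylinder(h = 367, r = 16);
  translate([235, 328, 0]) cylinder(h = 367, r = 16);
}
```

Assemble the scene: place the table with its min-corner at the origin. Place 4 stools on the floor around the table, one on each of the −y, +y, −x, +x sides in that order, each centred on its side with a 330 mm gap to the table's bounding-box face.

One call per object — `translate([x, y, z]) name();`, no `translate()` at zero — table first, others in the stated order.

table();
translate([715, -674, 0]) stool();
translate([715, 1214, 0]) stool();
translate([-581, 270, 0]) stool();
translate([2011, 270, 0]) stool();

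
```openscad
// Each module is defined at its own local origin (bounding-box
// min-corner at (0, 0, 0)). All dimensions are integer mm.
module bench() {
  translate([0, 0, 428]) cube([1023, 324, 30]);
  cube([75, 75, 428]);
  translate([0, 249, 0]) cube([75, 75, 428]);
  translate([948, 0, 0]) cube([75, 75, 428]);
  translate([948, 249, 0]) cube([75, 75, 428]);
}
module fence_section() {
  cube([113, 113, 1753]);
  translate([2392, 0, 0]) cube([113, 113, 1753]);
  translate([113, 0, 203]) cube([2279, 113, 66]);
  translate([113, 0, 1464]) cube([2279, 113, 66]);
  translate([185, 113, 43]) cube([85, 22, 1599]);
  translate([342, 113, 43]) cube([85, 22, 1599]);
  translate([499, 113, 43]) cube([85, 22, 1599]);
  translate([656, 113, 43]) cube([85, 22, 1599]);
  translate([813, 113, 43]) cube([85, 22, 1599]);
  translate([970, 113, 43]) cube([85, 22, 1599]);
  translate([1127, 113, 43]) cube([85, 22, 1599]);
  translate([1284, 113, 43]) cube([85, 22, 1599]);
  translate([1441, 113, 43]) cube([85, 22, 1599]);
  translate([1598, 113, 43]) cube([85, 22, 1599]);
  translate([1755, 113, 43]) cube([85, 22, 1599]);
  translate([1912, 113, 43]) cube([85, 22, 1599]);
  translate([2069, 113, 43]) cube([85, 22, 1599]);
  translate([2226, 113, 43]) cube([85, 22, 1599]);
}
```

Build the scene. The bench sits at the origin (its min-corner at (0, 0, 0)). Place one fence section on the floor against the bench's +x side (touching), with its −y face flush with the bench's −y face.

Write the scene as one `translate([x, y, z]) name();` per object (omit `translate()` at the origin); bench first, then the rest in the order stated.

bench();
translate([1023, 0, 0]) fence_section();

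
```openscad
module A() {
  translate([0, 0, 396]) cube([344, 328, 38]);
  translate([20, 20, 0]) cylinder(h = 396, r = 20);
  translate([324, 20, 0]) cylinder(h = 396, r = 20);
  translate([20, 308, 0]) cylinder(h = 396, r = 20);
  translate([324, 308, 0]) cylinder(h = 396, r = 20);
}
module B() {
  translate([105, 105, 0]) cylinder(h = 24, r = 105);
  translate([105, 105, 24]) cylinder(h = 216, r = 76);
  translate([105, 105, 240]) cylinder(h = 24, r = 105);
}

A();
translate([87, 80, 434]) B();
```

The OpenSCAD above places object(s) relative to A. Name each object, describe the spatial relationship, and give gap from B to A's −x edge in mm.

A is a stool. B is a spool. The spool is on top of the stool. The gap from the spool to the stool's −x edge is 87 mm.

The spool's min-x is at 87; the stool's min-x is 0; gap = 87 mm.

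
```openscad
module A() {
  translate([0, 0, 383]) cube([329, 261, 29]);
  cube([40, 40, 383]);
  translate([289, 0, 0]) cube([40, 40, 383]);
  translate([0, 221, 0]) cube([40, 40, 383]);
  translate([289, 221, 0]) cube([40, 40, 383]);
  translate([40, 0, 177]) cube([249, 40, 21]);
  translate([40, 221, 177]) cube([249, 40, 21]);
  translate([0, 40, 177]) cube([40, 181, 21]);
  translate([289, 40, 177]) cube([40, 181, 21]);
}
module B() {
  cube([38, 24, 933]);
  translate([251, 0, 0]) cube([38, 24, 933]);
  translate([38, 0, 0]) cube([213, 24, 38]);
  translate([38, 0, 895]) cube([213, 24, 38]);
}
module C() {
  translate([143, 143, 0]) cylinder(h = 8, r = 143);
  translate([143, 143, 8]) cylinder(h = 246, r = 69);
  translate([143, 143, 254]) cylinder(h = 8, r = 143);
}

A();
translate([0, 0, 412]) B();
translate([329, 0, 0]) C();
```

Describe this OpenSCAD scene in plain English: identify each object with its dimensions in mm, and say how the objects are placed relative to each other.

A is a four-legged stool. The seat is a 329×261×29 mm slab whose top surface is at z = 412 mm; four square legs, each 40×40 mm in cross-section, run from the floor (z = 0) to the underside of the seat, each flush with a corner of the seat. Four stretchers, 40 mm wide and 21 mm tall, connect adjacent legs with their undersides at z = 177 mm, each running between the inner faces of the legs it joins and aligned with the legs' outer faces on the other axis.

B is a picture frame with a 213×857 mm rectangular opening (x by z) and a uniform 38 mm border on every side. Frame depth is 24 mm along y. It is built from two vertical stiles running the full outside height and two horizontal rails spanning the gap between the stiles.

C is a spool: two coaxial disc flanges of radius 143 mm and thickness 8 mm, joined by a core cylinder of radius 69 mm and height 246 mm. The lower flange rests on z = 0 and the three cylinders share a vertical axis.

The picture frame is on top of the stool. The spool is against the stool's +x side, with their −y faces flush.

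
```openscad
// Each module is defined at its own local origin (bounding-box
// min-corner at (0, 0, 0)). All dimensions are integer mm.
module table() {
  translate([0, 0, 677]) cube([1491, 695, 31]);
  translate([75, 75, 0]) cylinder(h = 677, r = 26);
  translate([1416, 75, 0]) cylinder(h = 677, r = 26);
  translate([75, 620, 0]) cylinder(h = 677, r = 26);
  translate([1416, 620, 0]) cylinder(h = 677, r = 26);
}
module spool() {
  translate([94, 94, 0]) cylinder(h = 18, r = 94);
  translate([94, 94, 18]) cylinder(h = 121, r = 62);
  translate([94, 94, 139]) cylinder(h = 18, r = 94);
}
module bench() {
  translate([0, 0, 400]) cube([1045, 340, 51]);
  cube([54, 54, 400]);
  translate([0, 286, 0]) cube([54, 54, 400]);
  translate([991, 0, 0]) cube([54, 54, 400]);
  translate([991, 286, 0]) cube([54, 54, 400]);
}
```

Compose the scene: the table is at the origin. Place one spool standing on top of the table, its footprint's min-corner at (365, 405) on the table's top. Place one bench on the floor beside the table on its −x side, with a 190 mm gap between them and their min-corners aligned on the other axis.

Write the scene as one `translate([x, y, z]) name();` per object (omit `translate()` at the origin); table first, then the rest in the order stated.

table();
translate([365, 405, 708]) spool();
translate([-1235, 0, 0]) bench();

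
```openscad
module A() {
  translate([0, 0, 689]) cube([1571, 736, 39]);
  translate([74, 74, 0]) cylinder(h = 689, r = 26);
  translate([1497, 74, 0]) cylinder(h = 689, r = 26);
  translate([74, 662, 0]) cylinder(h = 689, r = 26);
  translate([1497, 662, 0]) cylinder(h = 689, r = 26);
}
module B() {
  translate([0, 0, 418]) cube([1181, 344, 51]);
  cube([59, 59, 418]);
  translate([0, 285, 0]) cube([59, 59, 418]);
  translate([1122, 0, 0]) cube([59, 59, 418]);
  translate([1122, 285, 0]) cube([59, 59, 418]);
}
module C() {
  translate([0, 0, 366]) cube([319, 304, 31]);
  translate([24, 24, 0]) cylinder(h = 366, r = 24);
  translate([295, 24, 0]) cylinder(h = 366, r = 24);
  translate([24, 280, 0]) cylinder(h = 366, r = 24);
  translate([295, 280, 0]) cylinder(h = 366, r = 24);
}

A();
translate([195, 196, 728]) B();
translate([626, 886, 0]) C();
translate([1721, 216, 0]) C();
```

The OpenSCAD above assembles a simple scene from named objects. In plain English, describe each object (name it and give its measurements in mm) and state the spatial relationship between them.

A is a table: top 1571 mm (x) × 736 mm (y), 39 mm thick, upper face at z = 728 mm, on four round legs of 52 mm diameter, each leg's bounding box inset 48 mm from the nearest pair of top edges, running from z = 0 to the bottom of the top.

B is a bench: a 1181×344 mm seat slab, 51 mm thick, top at z = 469 mm, on four 59×59 mm square legs flush with the seat corners and standing on z = 0.

C is a four-legged stool. The seat is 319×304 mm, 31 mm thick, top at z = 397 mm. It stands on four round legs, each 48 mm in diameter, from z = 0 to the seat underside, each leg's axis is inset half a diameter from the nearest pair of seat edges (so the leg's bounding box is flush with the corner).

The bench is on top of the table, centred. Two stools sit around the table at the +y, +x sides.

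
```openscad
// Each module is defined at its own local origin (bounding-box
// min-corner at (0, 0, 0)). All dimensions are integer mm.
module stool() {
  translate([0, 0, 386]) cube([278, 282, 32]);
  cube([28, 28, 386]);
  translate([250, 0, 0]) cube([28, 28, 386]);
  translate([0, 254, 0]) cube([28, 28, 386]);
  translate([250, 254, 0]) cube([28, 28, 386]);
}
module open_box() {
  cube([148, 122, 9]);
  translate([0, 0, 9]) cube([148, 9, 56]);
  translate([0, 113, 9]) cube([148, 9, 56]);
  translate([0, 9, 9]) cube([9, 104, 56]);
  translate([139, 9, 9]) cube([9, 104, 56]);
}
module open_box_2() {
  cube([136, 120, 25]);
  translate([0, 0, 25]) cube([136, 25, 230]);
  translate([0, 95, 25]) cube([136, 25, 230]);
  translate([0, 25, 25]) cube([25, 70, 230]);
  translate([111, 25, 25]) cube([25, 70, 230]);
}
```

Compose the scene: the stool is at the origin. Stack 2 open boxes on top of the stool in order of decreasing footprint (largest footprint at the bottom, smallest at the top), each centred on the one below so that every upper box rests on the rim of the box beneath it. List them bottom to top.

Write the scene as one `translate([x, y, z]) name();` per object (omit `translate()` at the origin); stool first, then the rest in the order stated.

stool();
translate([65, 80, 418]) open_box();
translate([71, 81, 483]) open_box_2();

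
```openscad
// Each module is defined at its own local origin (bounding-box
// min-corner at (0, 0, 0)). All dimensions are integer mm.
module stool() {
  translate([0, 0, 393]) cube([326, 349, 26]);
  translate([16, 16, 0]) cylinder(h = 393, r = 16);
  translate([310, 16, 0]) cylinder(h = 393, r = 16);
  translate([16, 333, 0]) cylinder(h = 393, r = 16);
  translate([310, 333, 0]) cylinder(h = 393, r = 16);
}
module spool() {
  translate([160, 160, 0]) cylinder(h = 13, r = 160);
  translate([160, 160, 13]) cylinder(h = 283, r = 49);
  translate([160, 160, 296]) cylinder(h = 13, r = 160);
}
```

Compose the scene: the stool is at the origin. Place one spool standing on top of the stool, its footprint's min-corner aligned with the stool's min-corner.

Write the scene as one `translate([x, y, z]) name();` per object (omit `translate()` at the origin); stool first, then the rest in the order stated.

stool();
translate([0, 0, 419]) spool();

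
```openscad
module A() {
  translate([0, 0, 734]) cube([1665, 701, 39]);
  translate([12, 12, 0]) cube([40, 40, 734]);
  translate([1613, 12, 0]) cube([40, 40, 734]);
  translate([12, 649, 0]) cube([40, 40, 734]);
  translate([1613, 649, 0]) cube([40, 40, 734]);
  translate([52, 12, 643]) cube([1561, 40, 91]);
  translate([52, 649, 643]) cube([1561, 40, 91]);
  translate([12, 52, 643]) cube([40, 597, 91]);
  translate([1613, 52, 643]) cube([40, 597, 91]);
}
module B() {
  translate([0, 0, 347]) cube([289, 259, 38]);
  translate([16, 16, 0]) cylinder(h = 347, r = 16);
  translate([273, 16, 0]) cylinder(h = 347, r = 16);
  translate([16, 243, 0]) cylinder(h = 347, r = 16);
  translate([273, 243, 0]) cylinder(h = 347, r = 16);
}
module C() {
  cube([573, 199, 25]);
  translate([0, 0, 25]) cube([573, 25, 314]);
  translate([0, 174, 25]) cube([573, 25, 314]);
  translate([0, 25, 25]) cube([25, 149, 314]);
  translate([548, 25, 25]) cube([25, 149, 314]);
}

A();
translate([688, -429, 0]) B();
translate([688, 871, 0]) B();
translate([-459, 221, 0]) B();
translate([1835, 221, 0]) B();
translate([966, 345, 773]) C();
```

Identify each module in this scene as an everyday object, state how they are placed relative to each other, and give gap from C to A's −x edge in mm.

A is a table. B is a stool. C is an open box. Four stools sit around the table at the −y, +y, −x, +x sides. The open box is on top of the table. The gap from the open box to the table's −x edge is 966 mm.

The open box's min-x is at 966; the table's min-x is 0; gap = 966 mm.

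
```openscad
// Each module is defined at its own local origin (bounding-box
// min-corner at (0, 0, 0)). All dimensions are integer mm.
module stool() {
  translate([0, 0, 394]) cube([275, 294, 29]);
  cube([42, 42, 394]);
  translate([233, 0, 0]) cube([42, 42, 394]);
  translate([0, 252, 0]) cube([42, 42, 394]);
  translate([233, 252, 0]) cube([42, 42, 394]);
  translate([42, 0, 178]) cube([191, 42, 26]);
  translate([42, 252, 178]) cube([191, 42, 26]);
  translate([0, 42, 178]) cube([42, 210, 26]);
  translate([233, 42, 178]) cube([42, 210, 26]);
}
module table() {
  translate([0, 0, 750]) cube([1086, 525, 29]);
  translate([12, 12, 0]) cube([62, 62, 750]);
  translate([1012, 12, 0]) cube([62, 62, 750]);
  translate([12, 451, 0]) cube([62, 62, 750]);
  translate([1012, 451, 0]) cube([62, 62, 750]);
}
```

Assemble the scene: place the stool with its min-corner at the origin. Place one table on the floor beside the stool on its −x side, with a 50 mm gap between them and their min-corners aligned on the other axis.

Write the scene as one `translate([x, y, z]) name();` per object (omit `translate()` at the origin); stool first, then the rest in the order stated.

stool();
translate([-1136, 0, 0]) table();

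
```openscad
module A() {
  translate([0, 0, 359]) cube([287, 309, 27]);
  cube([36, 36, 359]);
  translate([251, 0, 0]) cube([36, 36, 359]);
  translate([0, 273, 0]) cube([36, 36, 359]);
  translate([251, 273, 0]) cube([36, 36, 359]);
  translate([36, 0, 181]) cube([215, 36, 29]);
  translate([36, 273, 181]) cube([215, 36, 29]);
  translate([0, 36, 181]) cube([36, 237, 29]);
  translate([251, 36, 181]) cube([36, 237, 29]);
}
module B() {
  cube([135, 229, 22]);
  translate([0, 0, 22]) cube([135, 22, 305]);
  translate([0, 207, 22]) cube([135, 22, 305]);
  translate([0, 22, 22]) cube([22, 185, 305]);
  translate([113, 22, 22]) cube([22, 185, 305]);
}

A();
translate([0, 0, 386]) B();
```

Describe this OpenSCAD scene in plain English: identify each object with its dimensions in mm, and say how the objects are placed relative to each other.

A is a four-legged stool. The seat is a 287×309×27 mm slab whose top surface is at z = 386 mm; four square legs, each 36×36 mm in cross-section, run from the floor (z = 0) to the underside of the seat, each flush with a corner of the seat. Four stretchers, 36 mm wide and 29 mm tall, connect adjacent legs with their undersides at z = 181 mm, each running between the inner faces of the legs it joins and aligned with the legs' outer faces on the other axis.

B is an open-topped rectangular box: outside dimensions 135×229×327 mm, with a uniform wall and base thickness of 22 mm. The base is a full 135×229 slab on the floor; four walls sit on top of the base. The front and back walls (the −y and +y sides) span the full width; the two side walls fit between them.

The open box is on top of the stool.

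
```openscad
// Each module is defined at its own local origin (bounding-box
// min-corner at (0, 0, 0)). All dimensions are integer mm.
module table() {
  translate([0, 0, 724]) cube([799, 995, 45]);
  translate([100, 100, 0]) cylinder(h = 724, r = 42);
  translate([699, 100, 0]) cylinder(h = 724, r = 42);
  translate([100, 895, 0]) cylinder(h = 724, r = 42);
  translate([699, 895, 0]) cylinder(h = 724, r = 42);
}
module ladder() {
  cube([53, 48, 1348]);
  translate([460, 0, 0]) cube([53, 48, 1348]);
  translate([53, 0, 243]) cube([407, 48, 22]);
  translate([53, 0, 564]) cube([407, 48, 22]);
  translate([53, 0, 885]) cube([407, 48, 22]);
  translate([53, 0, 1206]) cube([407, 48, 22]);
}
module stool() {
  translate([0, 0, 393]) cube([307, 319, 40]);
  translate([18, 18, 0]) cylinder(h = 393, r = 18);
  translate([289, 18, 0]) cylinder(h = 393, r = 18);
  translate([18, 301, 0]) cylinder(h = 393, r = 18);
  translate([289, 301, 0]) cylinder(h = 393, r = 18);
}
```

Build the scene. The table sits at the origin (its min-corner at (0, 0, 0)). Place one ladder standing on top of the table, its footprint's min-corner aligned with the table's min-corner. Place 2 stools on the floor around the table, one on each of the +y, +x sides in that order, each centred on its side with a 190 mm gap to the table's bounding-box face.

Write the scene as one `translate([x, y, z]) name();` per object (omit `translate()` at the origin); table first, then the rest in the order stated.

table();
translate([0, 0, 769]) ladder();
translate([246, 1185, 0]) stool();
translate([989, 338, 0]) stool();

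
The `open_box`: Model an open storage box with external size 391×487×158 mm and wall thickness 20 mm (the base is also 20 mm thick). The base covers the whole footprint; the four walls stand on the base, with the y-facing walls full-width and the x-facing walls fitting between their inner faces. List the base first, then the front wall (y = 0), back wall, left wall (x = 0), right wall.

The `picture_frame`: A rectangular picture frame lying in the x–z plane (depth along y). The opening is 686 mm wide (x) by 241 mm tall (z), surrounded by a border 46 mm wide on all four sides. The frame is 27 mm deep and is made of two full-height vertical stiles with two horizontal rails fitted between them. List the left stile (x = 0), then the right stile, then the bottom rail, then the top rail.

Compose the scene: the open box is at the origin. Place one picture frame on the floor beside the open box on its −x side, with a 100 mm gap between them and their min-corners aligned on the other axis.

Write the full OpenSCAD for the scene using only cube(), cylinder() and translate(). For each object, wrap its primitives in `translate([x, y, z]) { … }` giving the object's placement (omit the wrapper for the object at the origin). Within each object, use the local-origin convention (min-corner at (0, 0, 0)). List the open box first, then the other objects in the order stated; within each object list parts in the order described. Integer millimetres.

cube([391, 487, 20]);
translate([0, 0, 20]) cube([391, 20, 138]);
translate([0, 467, 20]) cube([391, 20, 138]);
translate([0, 20, 20]) cube([20, 447, 138]);
translate([371, 20, 20]) cube([20, 447, 138]);
translate([-878, 0, 0]) {
  cube([46, 27, 333]);
  translate([732, 0, 0]) cube([46, 27, 333]);
  translate([46, 0, 0]) cube([686, 27, 46]);
  translate([46, 0, 287]) cube([686, 27, 46]);
}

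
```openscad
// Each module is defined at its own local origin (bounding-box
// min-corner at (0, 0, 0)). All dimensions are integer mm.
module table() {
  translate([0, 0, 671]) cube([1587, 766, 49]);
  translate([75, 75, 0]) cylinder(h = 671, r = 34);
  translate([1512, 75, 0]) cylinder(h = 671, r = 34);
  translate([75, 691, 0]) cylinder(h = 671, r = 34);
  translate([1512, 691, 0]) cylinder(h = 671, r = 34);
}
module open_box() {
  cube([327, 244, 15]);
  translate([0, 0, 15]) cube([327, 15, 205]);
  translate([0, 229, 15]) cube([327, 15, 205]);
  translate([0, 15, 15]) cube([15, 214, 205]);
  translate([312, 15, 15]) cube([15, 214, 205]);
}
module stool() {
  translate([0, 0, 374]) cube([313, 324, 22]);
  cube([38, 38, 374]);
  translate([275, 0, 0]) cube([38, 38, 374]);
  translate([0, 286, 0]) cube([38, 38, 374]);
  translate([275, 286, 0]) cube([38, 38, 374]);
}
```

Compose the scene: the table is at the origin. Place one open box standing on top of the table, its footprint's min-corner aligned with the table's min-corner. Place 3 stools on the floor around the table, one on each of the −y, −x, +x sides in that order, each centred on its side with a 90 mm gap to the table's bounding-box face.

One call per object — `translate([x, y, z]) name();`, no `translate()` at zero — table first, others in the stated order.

table();
translate([0, 0, 720]) open_box();
translate([637, -414, 0]) stool();
translate([-403, 221, 0]) stool();
translate([1677, 221, 0]) stool();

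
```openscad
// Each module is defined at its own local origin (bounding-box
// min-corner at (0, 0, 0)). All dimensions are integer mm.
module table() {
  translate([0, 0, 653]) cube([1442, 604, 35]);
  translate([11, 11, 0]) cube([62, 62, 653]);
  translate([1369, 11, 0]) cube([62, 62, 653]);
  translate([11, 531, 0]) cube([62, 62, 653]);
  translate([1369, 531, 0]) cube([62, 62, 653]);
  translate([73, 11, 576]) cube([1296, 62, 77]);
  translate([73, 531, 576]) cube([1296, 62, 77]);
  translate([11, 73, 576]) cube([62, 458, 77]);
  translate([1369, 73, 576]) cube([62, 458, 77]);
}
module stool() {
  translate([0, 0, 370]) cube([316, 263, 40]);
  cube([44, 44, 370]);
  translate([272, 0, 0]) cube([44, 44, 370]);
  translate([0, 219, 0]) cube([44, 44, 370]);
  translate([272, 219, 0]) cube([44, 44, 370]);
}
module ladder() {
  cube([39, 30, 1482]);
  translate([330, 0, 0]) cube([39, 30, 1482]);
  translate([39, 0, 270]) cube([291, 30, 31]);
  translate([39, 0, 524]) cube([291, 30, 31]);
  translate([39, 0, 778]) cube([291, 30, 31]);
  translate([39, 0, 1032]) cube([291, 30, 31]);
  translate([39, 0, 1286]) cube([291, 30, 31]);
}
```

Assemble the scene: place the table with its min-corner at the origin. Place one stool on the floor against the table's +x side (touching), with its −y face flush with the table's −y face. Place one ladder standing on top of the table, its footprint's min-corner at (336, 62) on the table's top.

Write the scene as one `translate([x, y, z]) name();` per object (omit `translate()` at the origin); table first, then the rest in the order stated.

table();
translate([1442, 0, 0]) stool();
translate([336, 62, 688]) ladder();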